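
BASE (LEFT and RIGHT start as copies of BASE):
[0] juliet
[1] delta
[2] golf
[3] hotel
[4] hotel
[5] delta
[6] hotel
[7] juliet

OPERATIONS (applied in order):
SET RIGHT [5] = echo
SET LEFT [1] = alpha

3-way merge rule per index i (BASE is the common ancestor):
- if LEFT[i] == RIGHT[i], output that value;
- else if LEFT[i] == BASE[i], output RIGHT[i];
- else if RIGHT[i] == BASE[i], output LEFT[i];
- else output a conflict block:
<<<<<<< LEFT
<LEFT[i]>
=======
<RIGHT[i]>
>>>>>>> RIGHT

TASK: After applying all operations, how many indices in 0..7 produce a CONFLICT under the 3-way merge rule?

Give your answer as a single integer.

Answer: 0

Derivation:
Final LEFT:  [juliet, alpha, golf, hotel, hotel, delta, hotel, juliet]
Final RIGHT: [juliet, delta, golf, hotel, hotel, echo, hotel, juliet]
i=0: L=juliet R=juliet -> agree -> juliet
i=1: L=alpha, R=delta=BASE -> take LEFT -> alpha
i=2: L=golf R=golf -> agree -> golf
i=3: L=hotel R=hotel -> agree -> hotel
i=4: L=hotel R=hotel -> agree -> hotel
i=5: L=delta=BASE, R=echo -> take RIGHT -> echo
i=6: L=hotel R=hotel -> agree -> hotel
i=7: L=juliet R=juliet -> agree -> juliet
Conflict count: 0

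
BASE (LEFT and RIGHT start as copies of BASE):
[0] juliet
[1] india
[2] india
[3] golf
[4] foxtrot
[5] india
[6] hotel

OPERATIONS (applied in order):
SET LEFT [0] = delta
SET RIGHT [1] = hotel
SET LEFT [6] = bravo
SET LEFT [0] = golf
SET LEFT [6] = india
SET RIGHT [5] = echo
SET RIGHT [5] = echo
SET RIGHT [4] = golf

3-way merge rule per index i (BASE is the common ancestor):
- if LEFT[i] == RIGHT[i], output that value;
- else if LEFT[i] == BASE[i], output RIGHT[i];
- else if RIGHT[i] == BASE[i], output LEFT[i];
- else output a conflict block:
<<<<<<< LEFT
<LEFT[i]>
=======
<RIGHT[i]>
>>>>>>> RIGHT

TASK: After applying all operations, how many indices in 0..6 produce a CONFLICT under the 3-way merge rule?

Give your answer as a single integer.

Final LEFT:  [golf, india, india, golf, foxtrot, india, india]
Final RIGHT: [juliet, hotel, india, golf, golf, echo, hotel]
i=0: L=golf, R=juliet=BASE -> take LEFT -> golf
i=1: L=india=BASE, R=hotel -> take RIGHT -> hotel
i=2: L=india R=india -> agree -> india
i=3: L=golf R=golf -> agree -> golf
i=4: L=foxtrot=BASE, R=golf -> take RIGHT -> golf
i=5: L=india=BASE, R=echo -> take RIGHT -> echo
i=6: L=india, R=hotel=BASE -> take LEFT -> india
Conflict count: 0

Answer: 0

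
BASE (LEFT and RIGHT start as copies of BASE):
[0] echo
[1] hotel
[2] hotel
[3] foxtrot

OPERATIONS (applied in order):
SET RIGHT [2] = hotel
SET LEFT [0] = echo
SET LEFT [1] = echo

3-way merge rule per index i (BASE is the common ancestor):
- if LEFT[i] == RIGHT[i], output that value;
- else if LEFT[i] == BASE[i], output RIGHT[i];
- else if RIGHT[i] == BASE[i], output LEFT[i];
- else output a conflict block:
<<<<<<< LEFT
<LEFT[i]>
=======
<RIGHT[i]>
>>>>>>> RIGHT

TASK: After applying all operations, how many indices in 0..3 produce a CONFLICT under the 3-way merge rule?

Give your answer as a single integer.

Final LEFT:  [echo, echo, hotel, foxtrot]
Final RIGHT: [echo, hotel, hotel, foxtrot]
i=0: L=echo R=echo -> agree -> echo
i=1: L=echo, R=hotel=BASE -> take LEFT -> echo
i=2: L=hotel R=hotel -> agree -> hotel
i=3: L=foxtrot R=foxtrot -> agree -> foxtrot
Conflict count: 0

Answer: 0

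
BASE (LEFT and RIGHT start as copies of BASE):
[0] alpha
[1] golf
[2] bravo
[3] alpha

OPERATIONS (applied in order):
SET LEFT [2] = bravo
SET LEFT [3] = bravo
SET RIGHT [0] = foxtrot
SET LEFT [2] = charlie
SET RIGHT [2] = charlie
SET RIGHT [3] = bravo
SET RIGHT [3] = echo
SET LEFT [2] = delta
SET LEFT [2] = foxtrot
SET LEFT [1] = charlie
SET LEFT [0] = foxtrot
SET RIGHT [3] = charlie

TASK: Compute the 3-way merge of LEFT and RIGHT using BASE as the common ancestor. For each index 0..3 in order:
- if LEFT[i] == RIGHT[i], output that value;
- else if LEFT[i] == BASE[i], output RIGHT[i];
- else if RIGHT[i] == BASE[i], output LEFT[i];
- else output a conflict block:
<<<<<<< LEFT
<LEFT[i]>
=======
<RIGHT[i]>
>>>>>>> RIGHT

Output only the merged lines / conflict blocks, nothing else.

Answer: foxtrot
charlie
<<<<<<< LEFT
foxtrot
=======
charlie
>>>>>>> RIGHT
<<<<<<< LEFT
bravo
=======
charlie
>>>>>>> RIGHT

Derivation:
Final LEFT:  [foxtrot, charlie, foxtrot, bravo]
Final RIGHT: [foxtrot, golf, charlie, charlie]
i=0: L=foxtrot R=foxtrot -> agree -> foxtrot
i=1: L=charlie, R=golf=BASE -> take LEFT -> charlie
i=2: BASE=bravo L=foxtrot R=charlie all differ -> CONFLICT
i=3: BASE=alpha L=bravo R=charlie all differ -> CONFLICT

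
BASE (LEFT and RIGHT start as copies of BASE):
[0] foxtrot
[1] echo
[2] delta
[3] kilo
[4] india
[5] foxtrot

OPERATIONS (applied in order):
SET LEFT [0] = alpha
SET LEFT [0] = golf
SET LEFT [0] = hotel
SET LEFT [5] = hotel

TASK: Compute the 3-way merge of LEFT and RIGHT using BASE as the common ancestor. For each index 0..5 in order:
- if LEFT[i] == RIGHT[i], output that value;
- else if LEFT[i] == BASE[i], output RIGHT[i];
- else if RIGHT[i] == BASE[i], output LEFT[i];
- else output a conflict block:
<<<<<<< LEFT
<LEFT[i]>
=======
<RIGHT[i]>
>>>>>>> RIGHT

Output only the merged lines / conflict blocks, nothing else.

Answer: hotel
echo
delta
kilo
india
hotel

Derivation:
Final LEFT:  [hotel, echo, delta, kilo, india, hotel]
Final RIGHT: [foxtrot, echo, delta, kilo, india, foxtrot]
i=0: L=hotel, R=foxtrot=BASE -> take LEFT -> hotel
i=1: L=echo R=echo -> agree -> echo
i=2: L=delta R=delta -> agree -> delta
i=3: L=kilo R=kilo -> agree -> kilo
i=4: L=india R=india -> agree -> india
i=5: L=hotel, R=foxtrot=BASE -> take LEFT -> hotel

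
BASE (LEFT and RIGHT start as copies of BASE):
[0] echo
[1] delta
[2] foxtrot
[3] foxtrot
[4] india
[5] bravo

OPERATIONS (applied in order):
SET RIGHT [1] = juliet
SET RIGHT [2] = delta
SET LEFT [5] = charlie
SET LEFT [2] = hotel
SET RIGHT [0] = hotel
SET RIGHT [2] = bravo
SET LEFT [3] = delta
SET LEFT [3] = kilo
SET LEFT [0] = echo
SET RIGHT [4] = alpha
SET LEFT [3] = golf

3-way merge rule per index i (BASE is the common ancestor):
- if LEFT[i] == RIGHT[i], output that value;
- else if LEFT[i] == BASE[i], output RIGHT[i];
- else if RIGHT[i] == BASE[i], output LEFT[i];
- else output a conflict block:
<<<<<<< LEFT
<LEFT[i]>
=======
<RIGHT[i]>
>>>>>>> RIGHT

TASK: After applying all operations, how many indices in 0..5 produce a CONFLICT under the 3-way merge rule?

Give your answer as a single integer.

Answer: 1

Derivation:
Final LEFT:  [echo, delta, hotel, golf, india, charlie]
Final RIGHT: [hotel, juliet, bravo, foxtrot, alpha, bravo]
i=0: L=echo=BASE, R=hotel -> take RIGHT -> hotel
i=1: L=delta=BASE, R=juliet -> take RIGHT -> juliet
i=2: BASE=foxtrot L=hotel R=bravo all differ -> CONFLICT
i=3: L=golf, R=foxtrot=BASE -> take LEFT -> golf
i=4: L=india=BASE, R=alpha -> take RIGHT -> alpha
i=5: L=charlie, R=bravo=BASE -> take LEFT -> charlie
Conflict count: 1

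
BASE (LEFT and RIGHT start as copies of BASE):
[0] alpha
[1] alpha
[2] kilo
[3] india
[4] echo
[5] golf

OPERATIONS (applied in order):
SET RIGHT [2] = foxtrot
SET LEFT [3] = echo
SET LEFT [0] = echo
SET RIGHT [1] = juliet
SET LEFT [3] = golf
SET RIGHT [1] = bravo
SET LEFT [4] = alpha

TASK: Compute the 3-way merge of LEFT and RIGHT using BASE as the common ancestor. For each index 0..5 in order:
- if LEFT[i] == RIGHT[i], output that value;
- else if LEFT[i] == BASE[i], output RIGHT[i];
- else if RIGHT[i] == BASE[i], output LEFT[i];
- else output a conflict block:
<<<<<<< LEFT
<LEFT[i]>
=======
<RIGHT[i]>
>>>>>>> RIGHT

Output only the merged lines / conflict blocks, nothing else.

Answer: echo
bravo
foxtrot
golf
alpha
golf

Derivation:
Final LEFT:  [echo, alpha, kilo, golf, alpha, golf]
Final RIGHT: [alpha, bravo, foxtrot, india, echo, golf]
i=0: L=echo, R=alpha=BASE -> take LEFT -> echo
i=1: L=alpha=BASE, R=bravo -> take RIGHT -> bravo
i=2: L=kilo=BASE, R=foxtrot -> take RIGHT -> foxtrot
i=3: L=golf, R=india=BASE -> take LEFT -> golf
i=4: L=alpha, R=echo=BASE -> take LEFT -> alpha
i=5: L=golf R=golf -> agree -> golf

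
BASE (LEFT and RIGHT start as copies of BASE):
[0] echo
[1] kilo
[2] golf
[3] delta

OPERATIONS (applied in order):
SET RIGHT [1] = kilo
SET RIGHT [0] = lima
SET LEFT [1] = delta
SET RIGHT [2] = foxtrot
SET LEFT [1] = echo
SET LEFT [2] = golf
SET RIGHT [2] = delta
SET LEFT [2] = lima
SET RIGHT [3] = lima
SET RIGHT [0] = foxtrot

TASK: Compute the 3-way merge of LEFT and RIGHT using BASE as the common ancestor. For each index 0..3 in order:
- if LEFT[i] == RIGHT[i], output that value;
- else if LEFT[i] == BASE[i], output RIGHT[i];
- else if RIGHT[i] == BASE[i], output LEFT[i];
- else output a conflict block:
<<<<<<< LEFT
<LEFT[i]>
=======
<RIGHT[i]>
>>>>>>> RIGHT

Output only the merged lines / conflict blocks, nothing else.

Final LEFT:  [echo, echo, lima, delta]
Final RIGHT: [foxtrot, kilo, delta, lima]
i=0: L=echo=BASE, R=foxtrot -> take RIGHT -> foxtrot
i=1: L=echo, R=kilo=BASE -> take LEFT -> echo
i=2: BASE=golf L=lima R=delta all differ -> CONFLICT
i=3: L=delta=BASE, R=lima -> take RIGHT -> lima

Answer: foxtrot
echo
<<<<<<< LEFT
lima
=======
delta
>>>>>>> RIGHT
lima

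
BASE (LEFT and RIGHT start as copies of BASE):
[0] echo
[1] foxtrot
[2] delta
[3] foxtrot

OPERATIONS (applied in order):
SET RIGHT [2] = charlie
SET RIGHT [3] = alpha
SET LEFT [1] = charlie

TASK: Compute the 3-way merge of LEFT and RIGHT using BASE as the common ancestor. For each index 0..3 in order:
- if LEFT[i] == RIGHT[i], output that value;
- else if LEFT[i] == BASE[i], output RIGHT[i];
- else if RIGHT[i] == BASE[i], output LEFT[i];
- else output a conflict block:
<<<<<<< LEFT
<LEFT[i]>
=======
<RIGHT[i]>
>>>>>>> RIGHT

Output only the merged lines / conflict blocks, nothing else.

Answer: echo
charlie
charlie
alpha

Derivation:
Final LEFT:  [echo, charlie, delta, foxtrot]
Final RIGHT: [echo, foxtrot, charlie, alpha]
i=0: L=echo R=echo -> agree -> echo
i=1: L=charlie, R=foxtrot=BASE -> take LEFT -> charlie
i=2: L=delta=BASE, R=charlie -> take RIGHT -> charlie
i=3: L=foxtrot=BASE, R=alpha -> take RIGHT -> alpha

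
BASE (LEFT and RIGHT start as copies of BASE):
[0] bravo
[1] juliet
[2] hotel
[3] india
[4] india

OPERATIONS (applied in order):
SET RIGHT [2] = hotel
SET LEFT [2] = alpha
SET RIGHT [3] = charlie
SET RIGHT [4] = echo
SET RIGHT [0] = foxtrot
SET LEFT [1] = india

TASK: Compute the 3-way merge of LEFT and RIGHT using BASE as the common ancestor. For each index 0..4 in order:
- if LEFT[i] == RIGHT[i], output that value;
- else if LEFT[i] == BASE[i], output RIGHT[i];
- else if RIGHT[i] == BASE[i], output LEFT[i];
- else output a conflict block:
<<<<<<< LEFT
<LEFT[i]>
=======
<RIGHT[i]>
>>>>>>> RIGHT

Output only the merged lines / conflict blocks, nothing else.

Final LEFT:  [bravo, india, alpha, india, india]
Final RIGHT: [foxtrot, juliet, hotel, charlie, echo]
i=0: L=bravo=BASE, R=foxtrot -> take RIGHT -> foxtrot
i=1: L=india, R=juliet=BASE -> take LEFT -> india
i=2: L=alpha, R=hotel=BASE -> take LEFT -> alpha
i=3: L=india=BASE, R=charlie -> take RIGHT -> charlie
i=4: L=india=BASE, R=echo -> take RIGHT -> echo

Answer: foxtrot
india
alpha
charlie
echo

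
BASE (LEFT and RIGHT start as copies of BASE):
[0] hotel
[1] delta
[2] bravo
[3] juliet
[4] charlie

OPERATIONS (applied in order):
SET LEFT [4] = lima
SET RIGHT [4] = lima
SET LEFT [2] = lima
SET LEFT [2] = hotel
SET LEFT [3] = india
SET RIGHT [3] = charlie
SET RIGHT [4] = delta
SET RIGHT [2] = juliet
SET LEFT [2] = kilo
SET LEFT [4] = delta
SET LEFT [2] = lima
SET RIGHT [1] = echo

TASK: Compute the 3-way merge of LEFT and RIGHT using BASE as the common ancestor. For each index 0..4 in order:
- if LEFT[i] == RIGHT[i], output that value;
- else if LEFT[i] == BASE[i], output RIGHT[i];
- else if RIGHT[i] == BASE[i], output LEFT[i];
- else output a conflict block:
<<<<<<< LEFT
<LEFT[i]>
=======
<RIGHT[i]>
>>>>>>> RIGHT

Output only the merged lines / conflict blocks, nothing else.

Final LEFT:  [hotel, delta, lima, india, delta]
Final RIGHT: [hotel, echo, juliet, charlie, delta]
i=0: L=hotel R=hotel -> agree -> hotel
i=1: L=delta=BASE, R=echo -> take RIGHT -> echo
i=2: BASE=bravo L=lima R=juliet all differ -> CONFLICT
i=3: BASE=juliet L=india R=charlie all differ -> CONFLICT
i=4: L=delta R=delta -> agree -> delta

Answer: hotel
echo
<<<<<<< LEFT
lima
=======
juliet
>>>>>>> RIGHT
<<<<<<< LEFT
india
=======
charlie
>>>>>>> RIGHT
delta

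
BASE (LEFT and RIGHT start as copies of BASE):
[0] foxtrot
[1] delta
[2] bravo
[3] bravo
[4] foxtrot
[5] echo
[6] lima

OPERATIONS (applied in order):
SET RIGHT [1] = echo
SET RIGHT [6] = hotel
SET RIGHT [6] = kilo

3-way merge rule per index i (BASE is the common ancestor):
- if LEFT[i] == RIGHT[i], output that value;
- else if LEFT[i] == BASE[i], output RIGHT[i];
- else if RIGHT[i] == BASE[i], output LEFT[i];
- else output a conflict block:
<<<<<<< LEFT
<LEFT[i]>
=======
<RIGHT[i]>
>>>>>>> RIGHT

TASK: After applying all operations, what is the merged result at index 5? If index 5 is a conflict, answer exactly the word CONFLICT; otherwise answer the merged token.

Final LEFT:  [foxtrot, delta, bravo, bravo, foxtrot, echo, lima]
Final RIGHT: [foxtrot, echo, bravo, bravo, foxtrot, echo, kilo]
i=0: L=foxtrot R=foxtrot -> agree -> foxtrot
i=1: L=delta=BASE, R=echo -> take RIGHT -> echo
i=2: L=bravo R=bravo -> agree -> bravo
i=3: L=bravo R=bravo -> agree -> bravo
i=4: L=foxtrot R=foxtrot -> agree -> foxtrot
i=5: L=echo R=echo -> agree -> echo
i=6: L=lima=BASE, R=kilo -> take RIGHT -> kilo
Index 5 -> echo

Answer: echo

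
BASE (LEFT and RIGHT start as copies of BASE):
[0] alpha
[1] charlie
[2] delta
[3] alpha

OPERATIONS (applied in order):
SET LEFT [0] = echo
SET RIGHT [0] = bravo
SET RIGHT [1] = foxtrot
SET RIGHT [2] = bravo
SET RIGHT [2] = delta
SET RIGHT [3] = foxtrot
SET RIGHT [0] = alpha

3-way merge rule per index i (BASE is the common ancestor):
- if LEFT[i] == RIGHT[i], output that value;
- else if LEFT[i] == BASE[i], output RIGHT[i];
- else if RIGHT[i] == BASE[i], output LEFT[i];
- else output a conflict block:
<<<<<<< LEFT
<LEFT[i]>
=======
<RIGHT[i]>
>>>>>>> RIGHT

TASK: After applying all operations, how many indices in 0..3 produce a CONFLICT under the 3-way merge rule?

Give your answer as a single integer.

Answer: 0

Derivation:
Final LEFT:  [echo, charlie, delta, alpha]
Final RIGHT: [alpha, foxtrot, delta, foxtrot]
i=0: L=echo, R=alpha=BASE -> take LEFT -> echo
i=1: L=charlie=BASE, R=foxtrot -> take RIGHT -> foxtrot
i=2: L=delta R=delta -> agree -> delta
i=3: L=alpha=BASE, R=foxtrot -> take RIGHT -> foxtrot
Conflict count: 0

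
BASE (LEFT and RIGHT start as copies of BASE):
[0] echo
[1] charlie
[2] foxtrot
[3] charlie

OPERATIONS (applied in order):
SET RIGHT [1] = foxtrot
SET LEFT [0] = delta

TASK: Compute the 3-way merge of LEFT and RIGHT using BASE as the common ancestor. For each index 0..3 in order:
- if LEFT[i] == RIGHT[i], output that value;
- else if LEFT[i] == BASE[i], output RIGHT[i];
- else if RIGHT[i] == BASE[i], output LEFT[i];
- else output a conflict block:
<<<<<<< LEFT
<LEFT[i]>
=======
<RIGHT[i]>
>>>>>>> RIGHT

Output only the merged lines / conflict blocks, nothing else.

Answer: delta
foxtrot
foxtrot
charlie

Derivation:
Final LEFT:  [delta, charlie, foxtrot, charlie]
Final RIGHT: [echo, foxtrot, foxtrot, charlie]
i=0: L=delta, R=echo=BASE -> take LEFT -> delta
i=1: L=charlie=BASE, R=foxtrot -> take RIGHT -> foxtrot
i=2: L=foxtrot R=foxtrot -> agree -> foxtrot
i=3: L=charlie R=charlie -> agree -> charlie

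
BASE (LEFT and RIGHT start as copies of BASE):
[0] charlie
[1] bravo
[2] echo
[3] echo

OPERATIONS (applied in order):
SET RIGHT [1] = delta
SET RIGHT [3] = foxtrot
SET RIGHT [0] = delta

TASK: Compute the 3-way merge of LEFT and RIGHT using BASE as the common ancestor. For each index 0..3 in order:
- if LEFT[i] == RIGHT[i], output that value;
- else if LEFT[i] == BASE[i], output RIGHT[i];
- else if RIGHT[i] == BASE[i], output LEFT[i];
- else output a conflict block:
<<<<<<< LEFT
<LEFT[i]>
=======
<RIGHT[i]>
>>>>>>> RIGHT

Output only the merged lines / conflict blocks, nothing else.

Answer: delta
delta
echo
foxtrot

Derivation:
Final LEFT:  [charlie, bravo, echo, echo]
Final RIGHT: [delta, delta, echo, foxtrot]
i=0: L=charlie=BASE, R=delta -> take RIGHT -> delta
i=1: L=bravo=BASE, R=delta -> take RIGHT -> delta
i=2: L=echo R=echo -> agree -> echo
i=3: L=echo=BASE, R=foxtrot -> take RIGHT -> foxtrot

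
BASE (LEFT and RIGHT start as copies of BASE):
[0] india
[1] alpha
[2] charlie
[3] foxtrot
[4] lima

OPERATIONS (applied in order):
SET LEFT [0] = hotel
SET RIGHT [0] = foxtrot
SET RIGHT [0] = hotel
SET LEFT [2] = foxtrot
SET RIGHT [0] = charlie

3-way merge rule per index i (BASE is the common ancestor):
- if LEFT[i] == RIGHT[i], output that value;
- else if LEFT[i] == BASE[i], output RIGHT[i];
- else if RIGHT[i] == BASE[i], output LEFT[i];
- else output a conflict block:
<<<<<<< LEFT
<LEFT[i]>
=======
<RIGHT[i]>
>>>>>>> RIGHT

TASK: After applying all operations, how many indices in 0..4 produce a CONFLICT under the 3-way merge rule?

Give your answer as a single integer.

Final LEFT:  [hotel, alpha, foxtrot, foxtrot, lima]
Final RIGHT: [charlie, alpha, charlie, foxtrot, lima]
i=0: BASE=india L=hotel R=charlie all differ -> CONFLICT
i=1: L=alpha R=alpha -> agree -> alpha
i=2: L=foxtrot, R=charlie=BASE -> take LEFT -> foxtrot
i=3: L=foxtrot R=foxtrot -> agree -> foxtrot
i=4: L=lima R=lima -> agree -> lima
Conflict count: 1

Answer: 1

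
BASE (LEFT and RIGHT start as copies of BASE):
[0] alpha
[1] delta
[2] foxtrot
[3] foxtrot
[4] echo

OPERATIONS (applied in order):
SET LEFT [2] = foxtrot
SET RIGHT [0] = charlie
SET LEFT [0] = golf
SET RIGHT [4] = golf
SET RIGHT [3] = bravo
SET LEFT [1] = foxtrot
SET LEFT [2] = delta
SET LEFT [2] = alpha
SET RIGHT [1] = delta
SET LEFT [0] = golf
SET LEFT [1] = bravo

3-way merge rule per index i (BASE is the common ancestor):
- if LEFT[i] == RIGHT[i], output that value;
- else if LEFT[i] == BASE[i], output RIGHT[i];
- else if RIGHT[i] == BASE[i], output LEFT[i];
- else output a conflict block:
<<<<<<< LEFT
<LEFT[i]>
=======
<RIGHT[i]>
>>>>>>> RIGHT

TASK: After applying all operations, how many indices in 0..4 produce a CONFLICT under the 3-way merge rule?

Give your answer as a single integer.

Answer: 1

Derivation:
Final LEFT:  [golf, bravo, alpha, foxtrot, echo]
Final RIGHT: [charlie, delta, foxtrot, bravo, golf]
i=0: BASE=alpha L=golf R=charlie all differ -> CONFLICT
i=1: L=bravo, R=delta=BASE -> take LEFT -> bravo
i=2: L=alpha, R=foxtrot=BASE -> take LEFT -> alpha
i=3: L=foxtrot=BASE, R=bravo -> take RIGHT -> bravo
i=4: L=echo=BASE, R=golf -> take RIGHT -> golf
Conflict count: 1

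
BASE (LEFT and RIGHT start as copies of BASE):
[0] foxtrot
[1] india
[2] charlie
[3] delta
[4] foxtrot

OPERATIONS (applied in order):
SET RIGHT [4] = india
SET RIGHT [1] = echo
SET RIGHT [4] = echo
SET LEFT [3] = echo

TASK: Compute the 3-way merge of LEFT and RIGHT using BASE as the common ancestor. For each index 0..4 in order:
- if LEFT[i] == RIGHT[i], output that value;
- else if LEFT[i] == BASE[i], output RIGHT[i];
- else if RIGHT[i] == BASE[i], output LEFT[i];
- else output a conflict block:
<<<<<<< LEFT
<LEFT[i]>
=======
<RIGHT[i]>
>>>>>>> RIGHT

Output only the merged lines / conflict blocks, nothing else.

Answer: foxtrot
echo
charlie
echo
echo

Derivation:
Final LEFT:  [foxtrot, india, charlie, echo, foxtrot]
Final RIGHT: [foxtrot, echo, charlie, delta, echo]
i=0: L=foxtrot R=foxtrot -> agree -> foxtrot
i=1: L=india=BASE, R=echo -> take RIGHT -> echo
i=2: L=charlie R=charlie -> agree -> charlie
i=3: L=echo, R=delta=BASE -> take LEFT -> echo
i=4: L=foxtrot=BASE, R=echo -> take RIGHT -> echo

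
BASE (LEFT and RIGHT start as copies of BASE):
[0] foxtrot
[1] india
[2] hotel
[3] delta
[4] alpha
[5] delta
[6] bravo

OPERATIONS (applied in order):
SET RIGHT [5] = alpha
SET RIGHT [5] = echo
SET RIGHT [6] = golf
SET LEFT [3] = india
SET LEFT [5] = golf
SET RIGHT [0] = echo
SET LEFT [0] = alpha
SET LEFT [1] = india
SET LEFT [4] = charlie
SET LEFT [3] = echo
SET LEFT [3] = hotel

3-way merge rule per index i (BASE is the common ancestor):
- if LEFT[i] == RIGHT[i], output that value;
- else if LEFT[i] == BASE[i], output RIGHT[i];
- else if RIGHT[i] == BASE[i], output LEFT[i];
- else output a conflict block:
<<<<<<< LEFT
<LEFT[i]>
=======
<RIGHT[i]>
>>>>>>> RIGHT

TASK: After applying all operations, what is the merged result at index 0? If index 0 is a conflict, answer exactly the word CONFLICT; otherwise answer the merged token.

Final LEFT:  [alpha, india, hotel, hotel, charlie, golf, bravo]
Final RIGHT: [echo, india, hotel, delta, alpha, echo, golf]
i=0: BASE=foxtrot L=alpha R=echo all differ -> CONFLICT
i=1: L=india R=india -> agree -> india
i=2: L=hotel R=hotel -> agree -> hotel
i=3: L=hotel, R=delta=BASE -> take LEFT -> hotel
i=4: L=charlie, R=alpha=BASE -> take LEFT -> charlie
i=5: BASE=delta L=golf R=echo all differ -> CONFLICT
i=6: L=bravo=BASE, R=golf -> take RIGHT -> golf
Index 0 -> CONFLICT

Answer: CONFLICT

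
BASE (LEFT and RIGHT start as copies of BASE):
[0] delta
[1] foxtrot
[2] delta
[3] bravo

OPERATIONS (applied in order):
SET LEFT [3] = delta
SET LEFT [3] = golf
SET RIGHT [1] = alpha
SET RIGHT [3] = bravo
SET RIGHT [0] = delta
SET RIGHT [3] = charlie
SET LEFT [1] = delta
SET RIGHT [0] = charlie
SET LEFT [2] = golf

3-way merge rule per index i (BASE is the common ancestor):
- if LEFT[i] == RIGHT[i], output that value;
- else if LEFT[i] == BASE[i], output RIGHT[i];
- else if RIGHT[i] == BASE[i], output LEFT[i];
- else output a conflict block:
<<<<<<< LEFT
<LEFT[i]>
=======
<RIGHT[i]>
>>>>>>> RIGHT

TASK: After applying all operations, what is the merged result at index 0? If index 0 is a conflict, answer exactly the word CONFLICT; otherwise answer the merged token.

Answer: charlie

Derivation:
Final LEFT:  [delta, delta, golf, golf]
Final RIGHT: [charlie, alpha, delta, charlie]
i=0: L=delta=BASE, R=charlie -> take RIGHT -> charlie
i=1: BASE=foxtrot L=delta R=alpha all differ -> CONFLICT
i=2: L=golf, R=delta=BASE -> take LEFT -> golf
i=3: BASE=bravo L=golf R=charlie all differ -> CONFLICT
Index 0 -> charlie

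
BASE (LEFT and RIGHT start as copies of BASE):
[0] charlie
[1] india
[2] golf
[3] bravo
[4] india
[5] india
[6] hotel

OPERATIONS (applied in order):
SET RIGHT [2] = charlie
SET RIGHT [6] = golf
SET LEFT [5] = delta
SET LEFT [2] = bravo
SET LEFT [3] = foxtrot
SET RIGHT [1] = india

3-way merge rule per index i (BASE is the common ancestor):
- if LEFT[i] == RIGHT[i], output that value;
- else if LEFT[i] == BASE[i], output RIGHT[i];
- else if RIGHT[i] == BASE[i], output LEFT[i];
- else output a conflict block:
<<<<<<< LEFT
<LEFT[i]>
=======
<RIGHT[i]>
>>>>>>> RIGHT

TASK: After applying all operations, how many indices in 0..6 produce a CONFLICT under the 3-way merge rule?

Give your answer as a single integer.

Final LEFT:  [charlie, india, bravo, foxtrot, india, delta, hotel]
Final RIGHT: [charlie, india, charlie, bravo, india, india, golf]
i=0: L=charlie R=charlie -> agree -> charlie
i=1: L=india R=india -> agree -> india
i=2: BASE=golf L=bravo R=charlie all differ -> CONFLICT
i=3: L=foxtrot, R=bravo=BASE -> take LEFT -> foxtrot
i=4: L=india R=india -> agree -> india
i=5: L=delta, R=india=BASE -> take LEFT -> delta
i=6: L=hotel=BASE, R=golf -> take RIGHT -> golf
Conflict count: 1

Answer: 1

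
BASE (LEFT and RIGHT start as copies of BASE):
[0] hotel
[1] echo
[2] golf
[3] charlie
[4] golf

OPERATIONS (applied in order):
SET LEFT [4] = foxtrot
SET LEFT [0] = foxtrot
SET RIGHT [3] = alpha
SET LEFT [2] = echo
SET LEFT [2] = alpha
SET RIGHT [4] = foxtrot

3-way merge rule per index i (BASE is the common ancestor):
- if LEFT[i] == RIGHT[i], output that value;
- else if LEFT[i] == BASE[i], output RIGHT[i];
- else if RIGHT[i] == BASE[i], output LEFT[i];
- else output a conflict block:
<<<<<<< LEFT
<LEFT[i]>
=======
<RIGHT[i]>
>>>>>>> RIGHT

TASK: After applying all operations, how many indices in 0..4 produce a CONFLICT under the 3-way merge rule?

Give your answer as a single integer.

Final LEFT:  [foxtrot, echo, alpha, charlie, foxtrot]
Final RIGHT: [hotel, echo, golf, alpha, foxtrot]
i=0: L=foxtrot, R=hotel=BASE -> take LEFT -> foxtrot
i=1: L=echo R=echo -> agree -> echo
i=2: L=alpha, R=golf=BASE -> take LEFT -> alpha
i=3: L=charlie=BASE, R=alpha -> take RIGHT -> alpha
i=4: L=foxtrot R=foxtrot -> agree -> foxtrot
Conflict count: 0

Answer: 0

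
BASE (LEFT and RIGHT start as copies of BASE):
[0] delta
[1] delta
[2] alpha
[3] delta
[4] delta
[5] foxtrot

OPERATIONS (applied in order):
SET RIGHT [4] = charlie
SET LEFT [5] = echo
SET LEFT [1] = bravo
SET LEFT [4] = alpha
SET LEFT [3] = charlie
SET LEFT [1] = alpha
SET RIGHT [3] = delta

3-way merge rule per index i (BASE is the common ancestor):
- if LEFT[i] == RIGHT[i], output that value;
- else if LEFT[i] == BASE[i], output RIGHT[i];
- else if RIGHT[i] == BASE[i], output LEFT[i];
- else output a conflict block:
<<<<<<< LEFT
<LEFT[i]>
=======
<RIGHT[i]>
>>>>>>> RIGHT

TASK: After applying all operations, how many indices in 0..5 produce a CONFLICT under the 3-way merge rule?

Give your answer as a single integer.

Final LEFT:  [delta, alpha, alpha, charlie, alpha, echo]
Final RIGHT: [delta, delta, alpha, delta, charlie, foxtrot]
i=0: L=delta R=delta -> agree -> delta
i=1: L=alpha, R=delta=BASE -> take LEFT -> alpha
i=2: L=alpha R=alpha -> agree -> alpha
i=3: L=charlie, R=delta=BASE -> take LEFT -> charlie
i=4: BASE=delta L=alpha R=charlie all differ -> CONFLICT
i=5: L=echo, R=foxtrot=BASE -> take LEFT -> echo
Conflict count: 1

Answer: 1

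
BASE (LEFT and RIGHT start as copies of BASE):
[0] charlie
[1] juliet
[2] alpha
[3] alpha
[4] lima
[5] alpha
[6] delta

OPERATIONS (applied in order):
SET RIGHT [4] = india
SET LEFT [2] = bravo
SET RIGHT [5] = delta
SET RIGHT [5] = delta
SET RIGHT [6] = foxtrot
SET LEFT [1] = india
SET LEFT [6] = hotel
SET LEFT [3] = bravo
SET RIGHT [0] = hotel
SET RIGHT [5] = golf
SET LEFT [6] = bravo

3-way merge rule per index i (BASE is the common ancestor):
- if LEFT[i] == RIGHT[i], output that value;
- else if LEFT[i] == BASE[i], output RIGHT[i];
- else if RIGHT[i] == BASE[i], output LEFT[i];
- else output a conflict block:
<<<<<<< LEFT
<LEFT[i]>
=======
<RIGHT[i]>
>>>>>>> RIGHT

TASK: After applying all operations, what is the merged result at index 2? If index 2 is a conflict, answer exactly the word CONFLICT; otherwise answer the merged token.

Answer: bravo

Derivation:
Final LEFT:  [charlie, india, bravo, bravo, lima, alpha, bravo]
Final RIGHT: [hotel, juliet, alpha, alpha, india, golf, foxtrot]
i=0: L=charlie=BASE, R=hotel -> take RIGHT -> hotel
i=1: L=india, R=juliet=BASE -> take LEFT -> india
i=2: L=bravo, R=alpha=BASE -> take LEFT -> bravo
i=3: L=bravo, R=alpha=BASE -> take LEFT -> bravo
i=4: L=lima=BASE, R=india -> take RIGHT -> india
i=5: L=alpha=BASE, R=golf -> take RIGHT -> golf
i=6: BASE=delta L=bravo R=foxtrot all differ -> CONFLICT
Index 2 -> bravo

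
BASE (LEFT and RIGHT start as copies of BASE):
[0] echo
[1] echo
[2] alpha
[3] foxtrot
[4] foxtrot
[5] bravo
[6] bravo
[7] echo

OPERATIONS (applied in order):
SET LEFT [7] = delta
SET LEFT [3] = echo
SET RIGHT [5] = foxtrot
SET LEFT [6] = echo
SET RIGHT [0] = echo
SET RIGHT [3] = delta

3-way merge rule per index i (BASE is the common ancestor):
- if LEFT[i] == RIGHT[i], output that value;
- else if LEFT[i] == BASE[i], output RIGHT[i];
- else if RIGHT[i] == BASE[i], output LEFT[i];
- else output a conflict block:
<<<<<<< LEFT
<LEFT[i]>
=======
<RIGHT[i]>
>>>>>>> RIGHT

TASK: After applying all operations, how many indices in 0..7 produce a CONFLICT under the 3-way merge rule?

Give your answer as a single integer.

Final LEFT:  [echo, echo, alpha, echo, foxtrot, bravo, echo, delta]
Final RIGHT: [echo, echo, alpha, delta, foxtrot, foxtrot, bravo, echo]
i=0: L=echo R=echo -> agree -> echo
i=1: L=echo R=echo -> agree -> echo
i=2: L=alpha R=alpha -> agree -> alpha
i=3: BASE=foxtrot L=echo R=delta all differ -> CONFLICT
i=4: L=foxtrot R=foxtrot -> agree -> foxtrot
i=5: L=bravo=BASE, R=foxtrot -> take RIGHT -> foxtrot
i=6: L=echo, R=bravo=BASE -> take LEFT -> echo
i=7: L=delta, R=echo=BASE -> take LEFT -> delta
Conflict count: 1

Answer: 1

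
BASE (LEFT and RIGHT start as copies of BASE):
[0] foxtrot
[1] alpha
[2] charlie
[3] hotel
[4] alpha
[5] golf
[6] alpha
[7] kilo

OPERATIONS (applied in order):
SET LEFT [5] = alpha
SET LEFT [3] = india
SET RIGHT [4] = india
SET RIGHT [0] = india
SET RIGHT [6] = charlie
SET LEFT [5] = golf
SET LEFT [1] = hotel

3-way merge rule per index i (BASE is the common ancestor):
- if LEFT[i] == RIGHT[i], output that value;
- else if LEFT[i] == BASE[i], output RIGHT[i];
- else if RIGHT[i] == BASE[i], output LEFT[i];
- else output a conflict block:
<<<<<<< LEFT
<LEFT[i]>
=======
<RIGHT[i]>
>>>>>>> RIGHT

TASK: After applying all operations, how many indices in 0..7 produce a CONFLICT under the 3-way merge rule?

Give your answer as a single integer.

Answer: 0

Derivation:
Final LEFT:  [foxtrot, hotel, charlie, india, alpha, golf, alpha, kilo]
Final RIGHT: [india, alpha, charlie, hotel, india, golf, charlie, kilo]
i=0: L=foxtrot=BASE, R=india -> take RIGHT -> india
i=1: L=hotel, R=alpha=BASE -> take LEFT -> hotel
i=2: L=charlie R=charlie -> agree -> charlie
i=3: L=india, R=hotel=BASE -> take LEFT -> india
i=4: L=alpha=BASE, R=india -> take RIGHT -> india
i=5: L=golf R=golf -> agree -> golf
i=6: L=alpha=BASE, R=charlie -> take RIGHT -> charlie
i=7: L=kilo R=kilo -> agree -> kilo
Conflict count: 0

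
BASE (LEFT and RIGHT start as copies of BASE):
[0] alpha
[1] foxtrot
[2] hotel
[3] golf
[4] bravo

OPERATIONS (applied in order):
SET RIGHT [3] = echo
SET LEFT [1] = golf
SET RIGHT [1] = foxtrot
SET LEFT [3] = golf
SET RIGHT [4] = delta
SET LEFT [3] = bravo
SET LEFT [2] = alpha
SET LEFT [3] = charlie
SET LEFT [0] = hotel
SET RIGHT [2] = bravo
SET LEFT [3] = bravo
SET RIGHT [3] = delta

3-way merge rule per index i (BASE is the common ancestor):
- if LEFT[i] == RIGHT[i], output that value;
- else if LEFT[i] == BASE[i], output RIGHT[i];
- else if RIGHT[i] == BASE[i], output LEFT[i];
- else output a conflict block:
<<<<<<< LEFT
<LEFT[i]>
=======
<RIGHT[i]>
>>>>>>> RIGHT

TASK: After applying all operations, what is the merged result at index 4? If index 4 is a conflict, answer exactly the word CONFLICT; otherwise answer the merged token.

Final LEFT:  [hotel, golf, alpha, bravo, bravo]
Final RIGHT: [alpha, foxtrot, bravo, delta, delta]
i=0: L=hotel, R=alpha=BASE -> take LEFT -> hotel
i=1: L=golf, R=foxtrot=BASE -> take LEFT -> golf
i=2: BASE=hotel L=alpha R=bravo all differ -> CONFLICT
i=3: BASE=golf L=bravo R=delta all differ -> CONFLICT
i=4: L=bravo=BASE, R=delta -> take RIGHT -> delta
Index 4 -> delta

Answer: delta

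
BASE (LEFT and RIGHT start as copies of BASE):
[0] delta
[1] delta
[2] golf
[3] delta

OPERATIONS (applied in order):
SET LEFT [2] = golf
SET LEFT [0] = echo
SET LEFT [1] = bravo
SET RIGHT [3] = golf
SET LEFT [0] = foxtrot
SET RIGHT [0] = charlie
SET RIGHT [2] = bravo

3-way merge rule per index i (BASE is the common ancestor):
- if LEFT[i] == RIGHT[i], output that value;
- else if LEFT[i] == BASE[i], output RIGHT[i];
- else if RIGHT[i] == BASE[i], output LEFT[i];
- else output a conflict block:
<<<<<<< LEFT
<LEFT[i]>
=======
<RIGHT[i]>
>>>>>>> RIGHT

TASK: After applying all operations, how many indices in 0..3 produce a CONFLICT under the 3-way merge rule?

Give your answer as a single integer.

Answer: 1

Derivation:
Final LEFT:  [foxtrot, bravo, golf, delta]
Final RIGHT: [charlie, delta, bravo, golf]
i=0: BASE=delta L=foxtrot R=charlie all differ -> CONFLICT
i=1: L=bravo, R=delta=BASE -> take LEFT -> bravo
i=2: L=golf=BASE, R=bravo -> take RIGHT -> bravo
i=3: L=delta=BASE, R=golf -> take RIGHT -> golf
Conflict count: 1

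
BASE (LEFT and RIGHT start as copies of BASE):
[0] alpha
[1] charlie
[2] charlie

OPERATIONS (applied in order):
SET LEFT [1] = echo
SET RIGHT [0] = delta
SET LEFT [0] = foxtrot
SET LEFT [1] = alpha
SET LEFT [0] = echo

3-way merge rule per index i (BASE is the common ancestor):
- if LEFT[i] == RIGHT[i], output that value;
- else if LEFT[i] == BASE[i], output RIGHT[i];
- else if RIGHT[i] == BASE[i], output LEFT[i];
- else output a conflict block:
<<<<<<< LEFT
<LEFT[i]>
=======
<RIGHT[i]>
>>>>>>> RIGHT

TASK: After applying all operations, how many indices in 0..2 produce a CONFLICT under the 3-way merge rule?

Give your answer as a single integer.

Answer: 1

Derivation:
Final LEFT:  [echo, alpha, charlie]
Final RIGHT: [delta, charlie, charlie]
i=0: BASE=alpha L=echo R=delta all differ -> CONFLICT
i=1: L=alpha, R=charlie=BASE -> take LEFT -> alpha
i=2: L=charlie R=charlie -> agree -> charlie
Conflict count: 1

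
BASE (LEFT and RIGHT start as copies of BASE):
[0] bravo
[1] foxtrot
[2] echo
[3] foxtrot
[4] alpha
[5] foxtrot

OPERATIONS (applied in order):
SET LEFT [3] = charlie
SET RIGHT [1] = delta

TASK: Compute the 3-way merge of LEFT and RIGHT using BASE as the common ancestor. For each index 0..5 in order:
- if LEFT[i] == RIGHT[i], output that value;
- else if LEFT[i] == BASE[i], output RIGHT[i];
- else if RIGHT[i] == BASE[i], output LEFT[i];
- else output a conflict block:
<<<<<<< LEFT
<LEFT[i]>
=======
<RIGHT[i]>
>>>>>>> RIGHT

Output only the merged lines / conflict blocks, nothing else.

Answer: bravo
delta
echo
charlie
alpha
foxtrot

Derivation:
Final LEFT:  [bravo, foxtrot, echo, charlie, alpha, foxtrot]
Final RIGHT: [bravo, delta, echo, foxtrot, alpha, foxtrot]
i=0: L=bravo R=bravo -> agree -> bravo
i=1: L=foxtrot=BASE, R=delta -> take RIGHT -> delta
i=2: L=echo R=echo -> agree -> echo
i=3: L=charlie, R=foxtrot=BASE -> take LEFT -> charlie
i=4: L=alpha R=alpha -> agree -> alpha
i=5: L=foxtrot R=foxtrot -> agree -> foxtrot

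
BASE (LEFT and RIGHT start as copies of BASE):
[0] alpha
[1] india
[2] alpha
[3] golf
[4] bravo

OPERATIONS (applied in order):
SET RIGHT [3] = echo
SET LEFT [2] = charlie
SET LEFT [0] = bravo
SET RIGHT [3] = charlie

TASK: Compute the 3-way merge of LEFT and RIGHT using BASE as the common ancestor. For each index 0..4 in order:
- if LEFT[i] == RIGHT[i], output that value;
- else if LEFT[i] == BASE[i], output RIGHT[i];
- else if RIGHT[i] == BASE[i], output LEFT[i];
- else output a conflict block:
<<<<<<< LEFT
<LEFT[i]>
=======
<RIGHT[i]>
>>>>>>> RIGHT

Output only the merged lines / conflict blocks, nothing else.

Answer: bravo
india
charlie
charlie
bravo

Derivation:
Final LEFT:  [bravo, india, charlie, golf, bravo]
Final RIGHT: [alpha, india, alpha, charlie, bravo]
i=0: L=bravo, R=alpha=BASE -> take LEFT -> bravo
i=1: L=india R=india -> agree -> india
i=2: L=charlie, R=alpha=BASE -> take LEFT -> charlie
i=3: L=golf=BASE, R=charlie -> take RIGHT -> charlie
i=4: L=bravo R=bravo -> agree -> bravo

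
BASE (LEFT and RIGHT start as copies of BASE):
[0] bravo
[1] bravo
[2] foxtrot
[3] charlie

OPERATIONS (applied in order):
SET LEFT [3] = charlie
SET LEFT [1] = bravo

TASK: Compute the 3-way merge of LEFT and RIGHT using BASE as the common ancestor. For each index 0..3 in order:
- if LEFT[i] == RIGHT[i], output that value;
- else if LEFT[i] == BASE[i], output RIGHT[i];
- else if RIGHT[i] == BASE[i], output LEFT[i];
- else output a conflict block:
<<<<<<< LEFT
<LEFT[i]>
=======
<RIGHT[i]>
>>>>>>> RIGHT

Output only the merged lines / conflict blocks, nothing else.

Final LEFT:  [bravo, bravo, foxtrot, charlie]
Final RIGHT: [bravo, bravo, foxtrot, charlie]
i=0: L=bravo R=bravo -> agree -> bravo
i=1: L=bravo R=bravo -> agree -> bravo
i=2: L=foxtrot R=foxtrot -> agree -> foxtrot
i=3: L=charlie R=charlie -> agree -> charlie

Answer: bravo
bravo
foxtrot
charlie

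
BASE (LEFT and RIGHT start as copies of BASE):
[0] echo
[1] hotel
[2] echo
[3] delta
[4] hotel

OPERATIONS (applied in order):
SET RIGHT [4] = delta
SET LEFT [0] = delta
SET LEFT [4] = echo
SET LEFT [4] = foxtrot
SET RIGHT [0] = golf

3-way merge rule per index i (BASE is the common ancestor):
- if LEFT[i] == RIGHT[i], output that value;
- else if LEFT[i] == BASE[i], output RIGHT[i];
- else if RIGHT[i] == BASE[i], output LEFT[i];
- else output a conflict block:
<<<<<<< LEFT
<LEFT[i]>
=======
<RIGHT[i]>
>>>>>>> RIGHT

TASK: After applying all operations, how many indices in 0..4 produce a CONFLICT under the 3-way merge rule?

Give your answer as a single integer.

Answer: 2

Derivation:
Final LEFT:  [delta, hotel, echo, delta, foxtrot]
Final RIGHT: [golf, hotel, echo, delta, delta]
i=0: BASE=echo L=delta R=golf all differ -> CONFLICT
i=1: L=hotel R=hotel -> agree -> hotel
i=2: L=echo R=echo -> agree -> echo
i=3: L=delta R=delta -> agree -> delta
i=4: BASE=hotel L=foxtrot R=delta all differ -> CONFLICT
Conflict count: 2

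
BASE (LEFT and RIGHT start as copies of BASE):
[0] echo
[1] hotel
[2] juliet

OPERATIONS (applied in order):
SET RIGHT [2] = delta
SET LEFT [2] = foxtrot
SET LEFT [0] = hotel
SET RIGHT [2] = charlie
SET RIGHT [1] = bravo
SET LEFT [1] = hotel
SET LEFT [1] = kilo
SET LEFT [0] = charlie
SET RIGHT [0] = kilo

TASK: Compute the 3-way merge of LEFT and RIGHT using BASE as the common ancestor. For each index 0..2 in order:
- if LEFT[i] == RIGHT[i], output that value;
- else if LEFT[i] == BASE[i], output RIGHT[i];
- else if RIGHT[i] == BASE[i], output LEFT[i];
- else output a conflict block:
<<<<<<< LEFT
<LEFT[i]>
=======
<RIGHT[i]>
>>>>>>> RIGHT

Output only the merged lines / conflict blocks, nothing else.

Answer: <<<<<<< LEFT
charlie
=======
kilo
>>>>>>> RIGHT
<<<<<<< LEFT
kilo
=======
bravo
>>>>>>> RIGHT
<<<<<<< LEFT
foxtrot
=======
charlie
>>>>>>> RIGHT

Derivation:
Final LEFT:  [charlie, kilo, foxtrot]
Final RIGHT: [kilo, bravo, charlie]
i=0: BASE=echo L=charlie R=kilo all differ -> CONFLICT
i=1: BASE=hotel L=kilo R=bravo all differ -> CONFLICT
i=2: BASE=juliet L=foxtrot R=charlie all differ -> CONFLICT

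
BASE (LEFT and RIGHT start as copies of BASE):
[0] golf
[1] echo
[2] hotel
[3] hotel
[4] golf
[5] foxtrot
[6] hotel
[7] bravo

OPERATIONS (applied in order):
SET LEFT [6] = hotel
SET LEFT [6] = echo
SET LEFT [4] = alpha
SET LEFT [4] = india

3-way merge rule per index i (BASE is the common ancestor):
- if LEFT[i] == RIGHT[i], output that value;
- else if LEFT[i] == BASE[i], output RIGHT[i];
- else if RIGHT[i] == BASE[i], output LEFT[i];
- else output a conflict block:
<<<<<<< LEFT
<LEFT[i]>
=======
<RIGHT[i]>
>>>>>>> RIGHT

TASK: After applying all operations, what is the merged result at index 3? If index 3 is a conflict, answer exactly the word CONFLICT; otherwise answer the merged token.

Answer: hotel

Derivation:
Final LEFT:  [golf, echo, hotel, hotel, india, foxtrot, echo, bravo]
Final RIGHT: [golf, echo, hotel, hotel, golf, foxtrot, hotel, bravo]
i=0: L=golf R=golf -> agree -> golf
i=1: L=echo R=echo -> agree -> echo
i=2: L=hotel R=hotel -> agree -> hotel
i=3: L=hotel R=hotel -> agree -> hotel
i=4: L=india, R=golf=BASE -> take LEFT -> india
i=5: L=foxtrot R=foxtrot -> agree -> foxtrot
i=6: L=echo, R=hotel=BASE -> take LEFT -> echo
i=7: L=bravo R=bravo -> agree -> bravo
Index 3 -> hotel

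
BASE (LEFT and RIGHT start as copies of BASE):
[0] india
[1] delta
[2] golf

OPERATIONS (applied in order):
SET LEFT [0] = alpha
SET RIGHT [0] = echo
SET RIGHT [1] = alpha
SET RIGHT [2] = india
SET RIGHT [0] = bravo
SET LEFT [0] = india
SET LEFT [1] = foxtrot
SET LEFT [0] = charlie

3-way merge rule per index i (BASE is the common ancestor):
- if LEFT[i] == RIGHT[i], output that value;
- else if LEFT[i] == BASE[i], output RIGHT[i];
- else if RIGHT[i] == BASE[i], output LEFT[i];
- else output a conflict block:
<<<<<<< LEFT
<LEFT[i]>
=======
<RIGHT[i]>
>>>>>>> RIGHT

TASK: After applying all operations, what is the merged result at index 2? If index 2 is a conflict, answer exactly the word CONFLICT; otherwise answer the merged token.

Answer: india

Derivation:
Final LEFT:  [charlie, foxtrot, golf]
Final RIGHT: [bravo, alpha, india]
i=0: BASE=india L=charlie R=bravo all differ -> CONFLICT
i=1: BASE=delta L=foxtrot R=alpha all differ -> CONFLICT
i=2: L=golf=BASE, R=india -> take RIGHT -> india
Index 2 -> india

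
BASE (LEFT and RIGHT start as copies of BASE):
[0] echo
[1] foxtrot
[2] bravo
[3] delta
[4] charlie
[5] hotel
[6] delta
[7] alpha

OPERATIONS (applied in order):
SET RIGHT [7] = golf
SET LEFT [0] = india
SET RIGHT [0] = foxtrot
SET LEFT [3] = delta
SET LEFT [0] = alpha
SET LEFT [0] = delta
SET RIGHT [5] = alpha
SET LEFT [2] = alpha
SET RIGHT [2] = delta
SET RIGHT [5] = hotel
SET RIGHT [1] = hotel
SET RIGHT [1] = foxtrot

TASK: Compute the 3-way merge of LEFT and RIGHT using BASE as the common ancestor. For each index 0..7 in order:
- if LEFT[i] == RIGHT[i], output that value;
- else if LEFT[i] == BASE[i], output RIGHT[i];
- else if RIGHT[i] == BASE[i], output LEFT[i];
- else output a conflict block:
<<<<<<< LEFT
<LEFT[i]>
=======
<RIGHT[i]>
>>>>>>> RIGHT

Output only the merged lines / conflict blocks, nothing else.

Final LEFT:  [delta, foxtrot, alpha, delta, charlie, hotel, delta, alpha]
Final RIGHT: [foxtrot, foxtrot, delta, delta, charlie, hotel, delta, golf]
i=0: BASE=echo L=delta R=foxtrot all differ -> CONFLICT
i=1: L=foxtrot R=foxtrot -> agree -> foxtrot
i=2: BASE=bravo L=alpha R=delta all differ -> CONFLICT
i=3: L=delta R=delta -> agree -> delta
i=4: L=charlie R=charlie -> agree -> charlie
i=5: L=hotel R=hotel -> agree -> hotel
i=6: L=delta R=delta -> agree -> delta
i=7: L=alpha=BASE, R=golf -> take RIGHT -> golf

Answer: <<<<<<< LEFT
delta
=======
foxtrot
>>>>>>> RIGHT
foxtrot
<<<<<<< LEFT
alpha
=======
delta
>>>>>>> RIGHT
delta
charlie
hotel
delta
golf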